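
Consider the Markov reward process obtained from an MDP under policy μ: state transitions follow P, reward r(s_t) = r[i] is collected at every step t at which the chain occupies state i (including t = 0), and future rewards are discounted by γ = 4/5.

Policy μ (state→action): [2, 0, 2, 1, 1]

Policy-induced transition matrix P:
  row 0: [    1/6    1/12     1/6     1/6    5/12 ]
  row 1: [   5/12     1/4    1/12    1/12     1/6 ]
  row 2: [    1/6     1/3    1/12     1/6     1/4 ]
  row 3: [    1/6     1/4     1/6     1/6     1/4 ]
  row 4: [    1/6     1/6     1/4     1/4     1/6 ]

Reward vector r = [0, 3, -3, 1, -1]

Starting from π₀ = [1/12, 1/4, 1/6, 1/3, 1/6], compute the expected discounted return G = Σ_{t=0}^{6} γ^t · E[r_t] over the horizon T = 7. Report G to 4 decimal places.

G = 0.7220

t=0: π = [0.0833, 0.2500, 0.1667, 0.3333, 0.1667], E[r] = 0.4167, γ^t·E[r] = 0.416667, running G = 0.416667
t=1: π = [0.2292, 0.2361, 0.1458, 0.1597, 0.2292], E[r] = 0.2014, γ^t·E[r] = 0.161111, running G = 0.577778
t=2: π = [0.2257, 0.2049, 0.1539, 0.1661, 0.2494], E[r] = 0.0694, γ^t·E[r] = 0.044444, running G = 0.622222
t=3: π = [0.2179, 0.2044, 0.1576, 0.1704, 0.2498], E[r] = 0.0612, γ^t·E[r] = 0.031358, running G = 0.653580
t=4: π = [0.2178, 0.2060, 0.1573, 0.1704, 0.2485], E[r] = 0.0680, γ^t·E[r] = 0.027870, running G = 0.681450
t=5: π = [0.2182, 0.2061, 0.1571, 0.1702, 0.2484], E[r] = 0.0688, γ^t·E[r] = 0.022551, running G = 0.704001
t=6: π = [0.2182, 0.2060, 0.1571, 0.1702, 0.2485], E[r] = 0.0685, γ^t·E[r] = 0.017954, running G = 0.721955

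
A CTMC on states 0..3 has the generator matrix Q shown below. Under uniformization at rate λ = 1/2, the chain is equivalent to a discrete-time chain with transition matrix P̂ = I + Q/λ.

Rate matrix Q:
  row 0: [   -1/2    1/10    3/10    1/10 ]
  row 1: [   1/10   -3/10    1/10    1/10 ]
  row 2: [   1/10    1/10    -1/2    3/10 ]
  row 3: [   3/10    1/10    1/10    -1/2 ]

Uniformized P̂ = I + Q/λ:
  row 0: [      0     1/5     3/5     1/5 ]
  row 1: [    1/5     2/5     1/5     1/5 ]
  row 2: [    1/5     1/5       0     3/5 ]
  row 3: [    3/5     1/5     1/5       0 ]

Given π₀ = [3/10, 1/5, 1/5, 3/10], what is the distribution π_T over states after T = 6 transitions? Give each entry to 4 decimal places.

π = [0.2508, 0.2500, 0.2506, 0.2485]

t=0: π = [0.3000, 0.2000, 0.2000, 0.3000]
t=1: π = [0.2600, 0.2400, 0.2800, 0.2200]
t=2: π = [0.2360, 0.2480, 0.2480, 0.2680]
t=3: π = [0.2600, 0.2496, 0.2448, 0.2456]
t=4: π = [0.2462, 0.2499, 0.2550, 0.2488]
t=5: π = [0.2503, 0.2500, 0.2475, 0.2523]
t=6: π = [0.2508, 0.2500, 0.2506, 0.2485]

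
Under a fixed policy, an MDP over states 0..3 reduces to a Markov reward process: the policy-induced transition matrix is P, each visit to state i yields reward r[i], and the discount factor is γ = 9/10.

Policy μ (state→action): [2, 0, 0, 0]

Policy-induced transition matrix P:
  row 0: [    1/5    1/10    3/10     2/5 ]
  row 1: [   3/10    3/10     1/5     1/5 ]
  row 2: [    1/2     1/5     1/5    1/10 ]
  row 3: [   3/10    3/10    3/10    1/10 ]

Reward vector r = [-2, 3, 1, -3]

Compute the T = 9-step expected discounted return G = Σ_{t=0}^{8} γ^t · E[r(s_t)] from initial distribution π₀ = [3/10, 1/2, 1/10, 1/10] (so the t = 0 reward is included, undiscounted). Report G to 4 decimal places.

t=0: π = [0.3000, 0.5000, 0.1000, 0.1000], E[r] = 0.7000, γ^t·E[r] = 0.700000, running G = 0.700000
t=1: π = [0.2900, 0.2300, 0.2400, 0.2400], E[r] = -0.3700, γ^t·E[r] = -0.333000, running G = 0.367000
t=2: π = [0.3190, 0.2180, 0.2530, 0.2100], E[r] = -0.3610, γ^t·E[r] = -0.292410, running G = 0.074590
t=3: π = [0.3187, 0.2109, 0.2529, 0.2175], E[r] = -0.4043, γ^t·E[r] = -0.294735, running G = -0.220145
t=4: π = [0.3187, 0.2110, 0.2536, 0.2167], E[r] = -0.4010, γ^t·E[r] = -0.263090, running G = -0.483234
t=5: π = [0.3189, 0.2109, 0.2535, 0.2167], E[r] = -0.4016, γ^t·E[r] = -0.237145, running G = -0.720379
t=6: π = [0.3188, 0.2109, 0.2536, 0.2167], E[r] = -0.4017, γ^t·E[r] = -0.213480, running G = -0.933859
t=7: π = [0.3188, 0.2109, 0.2536, 0.2167], E[r] = -0.4017, γ^t·E[r] = -0.192115, running G = -1.125974
t=8: π = [0.3188, 0.2109, 0.2536, 0.2167], E[r] = -0.4017, γ^t·E[r] = -0.172908, running G = -1.298882

G = -1.2989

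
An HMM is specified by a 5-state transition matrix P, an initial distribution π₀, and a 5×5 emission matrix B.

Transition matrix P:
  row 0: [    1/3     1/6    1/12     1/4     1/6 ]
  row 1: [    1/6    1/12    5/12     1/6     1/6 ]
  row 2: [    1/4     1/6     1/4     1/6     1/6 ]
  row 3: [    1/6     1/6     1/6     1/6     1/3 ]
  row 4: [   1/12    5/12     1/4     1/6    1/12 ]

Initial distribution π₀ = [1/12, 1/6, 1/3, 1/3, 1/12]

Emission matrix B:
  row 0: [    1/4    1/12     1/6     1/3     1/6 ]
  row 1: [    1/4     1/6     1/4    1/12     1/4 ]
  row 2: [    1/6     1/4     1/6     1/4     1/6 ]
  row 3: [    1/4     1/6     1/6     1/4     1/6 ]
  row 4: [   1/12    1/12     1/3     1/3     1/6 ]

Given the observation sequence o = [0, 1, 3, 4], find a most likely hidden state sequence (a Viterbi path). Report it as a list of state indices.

t=0: δ = [2.083e-02, 4.167e-02, 5.556e-02, 8.333e-02, 6.944e-03]  (obs o_0=0)
t=1: δ = [1.157e-03, 2.315e-03, 4.340e-03, 2.315e-03, 2.315e-03]  ψ = [2, 3, 1, 3, 3]  (obs o_1=1)
t=2: δ = [3.617e-04, 8.038e-05, 2.713e-04, 1.808e-04, 2.572e-04]  ψ = [2, 4, 2, 2, 3]  (obs o_2=3)
t=3: δ = [2.009e-05, 2.679e-05, 1.130e-05, 1.507e-05, 1.005e-05]  ψ = [0, 4, 2, 0, 0]  (obs o_3=4)
backtrack: best end state = 1; path = [3, 3, 4, 1]

path = [3, 3, 4, 1]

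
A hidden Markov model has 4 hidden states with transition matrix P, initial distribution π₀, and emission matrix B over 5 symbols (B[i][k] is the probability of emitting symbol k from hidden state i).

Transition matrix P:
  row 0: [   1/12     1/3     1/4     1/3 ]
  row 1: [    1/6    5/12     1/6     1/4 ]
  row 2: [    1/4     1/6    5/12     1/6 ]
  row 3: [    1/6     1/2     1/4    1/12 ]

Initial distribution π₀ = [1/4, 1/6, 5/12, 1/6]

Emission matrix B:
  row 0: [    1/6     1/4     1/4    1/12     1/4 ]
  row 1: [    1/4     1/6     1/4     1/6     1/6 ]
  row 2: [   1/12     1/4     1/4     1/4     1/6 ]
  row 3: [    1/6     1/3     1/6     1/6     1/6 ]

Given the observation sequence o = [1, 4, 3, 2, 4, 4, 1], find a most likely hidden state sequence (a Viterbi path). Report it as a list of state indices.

t=0: δ = [6.250e-02, 2.778e-02, 1.042e-01, 5.556e-02]  (obs o_0=1)
t=1: δ = [6.510e-03, 4.630e-03, 7.234e-03, 3.472e-03]  ψ = [2, 3, 2, 0]  (obs o_1=4)
t=2: δ = [1.507e-04, 3.617e-04, 7.535e-04, 3.617e-04]  ψ = [2, 0, 2, 0]  (obs o_2=3)
t=3: δ = [4.710e-05, 4.521e-05, 7.849e-05, 2.093e-05]  ψ = [2, 3, 2, 2]  (obs o_3=2)
t=4: δ = [4.906e-06, 3.140e-06, 5.451e-06, 2.616e-06]  ψ = [2, 1, 2, 0]  (obs o_4=4)
t=5: δ = [3.407e-07, 2.725e-07, 3.785e-07, 2.725e-07]  ψ = [2, 0, 2, 0]  (obs o_5=4)
t=6: δ = [2.366e-08, 2.271e-08, 3.943e-08, 3.785e-08]  ψ = [2, 3, 2, 0]  (obs o_6=1)
backtrack: best end state = 2; path = [2, 2, 2, 2, 2, 2, 2]

path = [2, 2, 2, 2, 2, 2, 2]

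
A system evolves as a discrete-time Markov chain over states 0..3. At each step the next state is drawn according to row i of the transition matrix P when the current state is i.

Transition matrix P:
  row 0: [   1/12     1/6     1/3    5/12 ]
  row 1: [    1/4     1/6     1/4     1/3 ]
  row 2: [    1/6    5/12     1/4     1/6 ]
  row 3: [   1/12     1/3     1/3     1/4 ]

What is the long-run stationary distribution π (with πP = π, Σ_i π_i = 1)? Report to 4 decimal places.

Balance equations π_j = Σ_i π_i·P[i][j]:
  π_0 = 1/12·π_0 + 1/4·π_1 + 1/6·π_2 + 1/12·π_3
  π_1 = 1/6·π_0 + 1/6·π_1 + 5/12·π_2 + 1/3·π_3
  π_2 = 1/3·π_0 + 1/4·π_1 + 1/4·π_2 + 1/3·π_3
  normalize: π_0 + π_1 + π_2 + π_3 = 1
Solving the linear system gives exactly π = [347/2246, 319/1123, 321/1123, 619/2246].

π = [0.1545, 0.2841, 0.2858, 0.2756]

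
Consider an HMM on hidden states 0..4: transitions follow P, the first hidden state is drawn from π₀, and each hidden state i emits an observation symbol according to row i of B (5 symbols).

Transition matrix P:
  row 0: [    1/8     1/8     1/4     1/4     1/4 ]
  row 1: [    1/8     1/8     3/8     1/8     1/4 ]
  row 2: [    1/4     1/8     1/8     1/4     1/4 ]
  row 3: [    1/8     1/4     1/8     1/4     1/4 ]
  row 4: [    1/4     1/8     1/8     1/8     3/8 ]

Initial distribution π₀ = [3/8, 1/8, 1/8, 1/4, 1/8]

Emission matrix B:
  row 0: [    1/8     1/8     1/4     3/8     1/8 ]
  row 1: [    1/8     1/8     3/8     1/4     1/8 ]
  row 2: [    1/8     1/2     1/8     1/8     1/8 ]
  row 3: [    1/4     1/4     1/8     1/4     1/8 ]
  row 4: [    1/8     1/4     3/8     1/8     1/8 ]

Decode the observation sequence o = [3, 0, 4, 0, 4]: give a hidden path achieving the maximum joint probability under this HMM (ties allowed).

t=0: δ = [1.406e-01, 3.125e-02, 1.562e-02, 6.250e-02, 1.562e-02]  (obs o_0=3)
t=1: δ = [2.197e-03, 2.197e-03, 4.395e-03, 8.789e-03, 4.395e-03]  ψ = [0, 0, 0, 0, 0]  (obs o_1=0)
t=2: δ = [1.373e-04, 2.747e-04, 1.373e-04, 2.747e-04, 2.747e-04]  ψ = [2, 3, 3, 3, 3]  (obs o_2=4)
t=3: δ = [8.583e-06, 8.583e-06, 1.287e-05, 1.717e-05, 1.287e-05]  ψ = [4, 3, 1, 3, 4]  (obs o_3=0)
t=4: δ = [4.023e-07, 5.364e-07, 4.023e-07, 5.364e-07, 6.035e-07]  ψ = [2, 3, 1, 3, 4]  (obs o_4=4)
backtrack: best end state = 4; path = [0, 3, 4, 4, 4]

path = [0, 3, 4, 4, 4]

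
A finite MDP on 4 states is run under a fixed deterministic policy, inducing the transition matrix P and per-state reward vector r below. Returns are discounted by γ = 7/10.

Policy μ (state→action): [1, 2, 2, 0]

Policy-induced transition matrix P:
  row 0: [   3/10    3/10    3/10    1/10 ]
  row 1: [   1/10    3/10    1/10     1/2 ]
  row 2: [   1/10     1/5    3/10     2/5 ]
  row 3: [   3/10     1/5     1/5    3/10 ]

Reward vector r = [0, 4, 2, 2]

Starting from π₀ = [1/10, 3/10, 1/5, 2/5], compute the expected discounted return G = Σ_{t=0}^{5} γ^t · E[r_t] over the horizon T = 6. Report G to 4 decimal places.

G = 6.4266

t=0: π = [0.1000, 0.3000, 0.2000, 0.4000], E[r] = 2.4000, γ^t·E[r] = 2.400000, running G = 2.400000
t=1: π = [0.2000, 0.2400, 0.2000, 0.3600], E[r] = 2.0800, γ^t·E[r] = 1.456000, running G = 3.856000
t=2: π = [0.2120, 0.2440, 0.2160, 0.3280], E[r] = 2.0640, γ^t·E[r] = 1.011360, running G = 4.867360
t=3: π = [0.2080, 0.2456, 0.2184, 0.3280], E[r] = 2.0752, γ^t·E[r] = 0.711794, running G = 5.579154
t=4: π = [0.2072, 0.2454, 0.2181, 0.3294], E[r] = 2.0763, γ^t·E[r] = 0.498524, running G = 6.077678
t=5: π = [0.2073, 0.2453, 0.2180, 0.3294], E[r] = 2.0759, γ^t·E[r] = 0.348894, running G = 6.426573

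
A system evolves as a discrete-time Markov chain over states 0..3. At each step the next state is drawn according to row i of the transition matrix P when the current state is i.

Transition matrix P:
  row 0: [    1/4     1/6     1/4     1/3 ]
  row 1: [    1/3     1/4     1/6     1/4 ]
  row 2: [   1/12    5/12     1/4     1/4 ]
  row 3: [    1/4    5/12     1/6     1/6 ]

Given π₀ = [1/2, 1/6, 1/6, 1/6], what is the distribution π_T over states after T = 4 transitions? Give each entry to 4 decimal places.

π = [0.2416, 0.3052, 0.2038, 0.2494]

t=0: π = [0.5000, 0.1667, 0.1667, 0.1667]
t=1: π = [0.2361, 0.2639, 0.2222, 0.2778]
t=2: π = [0.2350, 0.3137, 0.2049, 0.2465]
t=3: π = [0.2420, 0.3057, 0.2033, 0.2490]
t=4: π = [0.2416, 0.3052, 0.2038, 0.2494]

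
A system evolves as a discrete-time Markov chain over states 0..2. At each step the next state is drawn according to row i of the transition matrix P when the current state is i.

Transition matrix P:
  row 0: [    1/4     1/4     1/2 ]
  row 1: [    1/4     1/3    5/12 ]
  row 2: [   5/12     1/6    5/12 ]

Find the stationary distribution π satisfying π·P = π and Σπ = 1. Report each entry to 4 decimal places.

π = [0.3239, 0.2324, 0.4437]

Balance equations π_j = Σ_i π_i·P[i][j]:
  π_0 = 1/4·π_0 + 1/4·π_1 + 5/12·π_2
  π_1 = 1/4·π_0 + 1/3·π_1 + 1/6·π_2
  normalize: π_0 + π_1 + π_2 = 1
Solving the linear system gives exactly π = [23/71, 33/142, 63/142].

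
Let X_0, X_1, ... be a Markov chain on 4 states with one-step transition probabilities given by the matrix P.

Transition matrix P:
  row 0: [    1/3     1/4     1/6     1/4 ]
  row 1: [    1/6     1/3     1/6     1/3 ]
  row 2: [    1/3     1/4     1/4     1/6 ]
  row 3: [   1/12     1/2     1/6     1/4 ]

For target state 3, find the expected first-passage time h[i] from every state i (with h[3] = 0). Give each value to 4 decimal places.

First-step conditioning: h[3] = 0; for i ≠ 3, h[i] = 1 + Σ_k P[i][k]·h[k].
  h[0] = 1 + 1/3·h[0] + 1/4·h[1] + 1/6·h[2]
  h[1] = 1 + 1/6·h[0] + 1/3·h[1] + 1/6·h[2]
  h[2] = 1 + 1/3·h[0] + 1/4·h[1] + 1/4·h[2]
Solving the 3×3 linear system over states ≠ 3 gives exactly h = [66/17, 60/17, 72/17, 0] (h[3] = 0 is the target).

h = [3.8824, 3.5294, 4.2353, 0.0000]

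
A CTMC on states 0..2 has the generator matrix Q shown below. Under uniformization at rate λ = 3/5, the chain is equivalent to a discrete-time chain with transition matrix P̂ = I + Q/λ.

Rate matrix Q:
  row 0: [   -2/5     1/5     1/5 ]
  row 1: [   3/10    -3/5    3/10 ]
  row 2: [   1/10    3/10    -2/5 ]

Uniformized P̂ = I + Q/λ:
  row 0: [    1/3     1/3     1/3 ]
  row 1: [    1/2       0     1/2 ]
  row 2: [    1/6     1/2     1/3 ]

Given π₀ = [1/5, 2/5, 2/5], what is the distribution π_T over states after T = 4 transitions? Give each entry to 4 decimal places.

t=0: π = [0.2000, 0.4000, 0.4000]
t=1: π = [0.3333, 0.2667, 0.4000]
t=2: π = [0.3111, 0.3111, 0.3778]
t=3: π = [0.3222, 0.2926, 0.3852]
t=4: π = [0.3179, 0.3000, 0.3821]

π = [0.3179, 0.3000, 0.3821]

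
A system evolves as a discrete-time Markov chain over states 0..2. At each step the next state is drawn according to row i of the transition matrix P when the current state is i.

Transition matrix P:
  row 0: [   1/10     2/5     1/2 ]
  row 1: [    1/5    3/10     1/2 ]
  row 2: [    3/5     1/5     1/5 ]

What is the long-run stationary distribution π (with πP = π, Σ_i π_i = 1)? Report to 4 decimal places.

π = [0.3217, 0.2937, 0.3846]

Balance equations π_j = Σ_i π_i·P[i][j]:
  π_0 = 1/10·π_0 + 1/5·π_1 + 3/5·π_2
  π_1 = 2/5·π_0 + 3/10·π_1 + 1/5·π_2
  normalize: π_0 + π_1 + π_2 = 1
Solving the linear system gives exactly π = [46/143, 42/143, 5/13].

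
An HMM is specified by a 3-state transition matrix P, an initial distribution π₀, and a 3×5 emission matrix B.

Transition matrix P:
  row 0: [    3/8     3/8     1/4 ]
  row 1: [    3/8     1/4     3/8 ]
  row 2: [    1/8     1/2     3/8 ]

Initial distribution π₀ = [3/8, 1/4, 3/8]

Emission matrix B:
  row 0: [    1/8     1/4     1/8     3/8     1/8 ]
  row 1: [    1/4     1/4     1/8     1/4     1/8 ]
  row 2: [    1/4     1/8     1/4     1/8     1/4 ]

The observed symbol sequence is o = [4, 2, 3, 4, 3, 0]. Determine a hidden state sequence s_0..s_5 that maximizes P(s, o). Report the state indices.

path = [2, 2, 1, 2, 1, 2]

t=0: δ = [4.688e-02, 3.125e-02, 9.375e-02]  (obs o_0=4)
t=1: δ = [2.197e-03, 5.859e-03, 8.789e-03]  ψ = [0, 2, 2]  (obs o_1=2)
t=2: δ = [8.240e-04, 1.099e-03, 4.120e-04]  ψ = [1, 2, 2]  (obs o_2=3)
t=3: δ = [5.150e-05, 3.862e-05, 1.030e-04]  ψ = [1, 0, 1]  (obs o_3=4)
t=4: δ = [7.242e-06, 1.287e-05, 4.828e-06]  ψ = [0, 2, 2]  (obs o_4=3)
t=5: δ = [6.035e-07, 8.047e-07, 1.207e-06]  ψ = [1, 1, 1]  (obs o_5=0)
backtrack: best end state = 2; path = [2, 2, 1, 2, 1, 2]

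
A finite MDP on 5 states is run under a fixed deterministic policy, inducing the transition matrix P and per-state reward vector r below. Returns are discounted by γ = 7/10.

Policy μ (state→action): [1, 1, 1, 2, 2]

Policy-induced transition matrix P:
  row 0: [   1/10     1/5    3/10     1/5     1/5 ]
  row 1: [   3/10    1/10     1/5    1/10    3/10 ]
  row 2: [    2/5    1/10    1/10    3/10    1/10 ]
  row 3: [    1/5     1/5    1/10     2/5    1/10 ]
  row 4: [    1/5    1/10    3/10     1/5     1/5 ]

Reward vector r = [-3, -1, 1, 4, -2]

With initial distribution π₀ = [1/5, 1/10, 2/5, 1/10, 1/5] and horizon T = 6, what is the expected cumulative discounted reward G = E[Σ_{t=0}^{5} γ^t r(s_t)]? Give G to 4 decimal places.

t=0: π = [0.2000, 0.1000, 0.4000, 0.1000, 0.2000], E[r] = -0.3000, γ^t·E[r] = -0.300000, running G = -0.300000
t=1: π = [0.2700, 0.1300, 0.1900, 0.2500, 0.1600], E[r] = -0.0700, γ^t·E[r] = -0.049000, running G = -0.349000
t=2: π = [0.2240, 0.1520, 0.1990, 0.2560, 0.1690], E[r] = 0.0610, γ^t·E[r] = 0.029890, running G = -0.319110
t=3: π = [0.2326, 0.1480, 0.1938, 0.2559, 0.1697], E[r] = 0.0322, γ^t·E[r] = 0.011045, running G = -0.308065
t=4: π = [0.2303, 0.1489, 0.1953, 0.2558, 0.1698], E[r] = 0.0389, γ^t·E[r] = 0.009337, running G = -0.298728
t=5: π = [0.2309, 0.1486, 0.1949, 0.2558, 0.1698], E[r] = 0.0372, γ^t·E[r] = 0.006251, running G = -0.292477

G = -0.2925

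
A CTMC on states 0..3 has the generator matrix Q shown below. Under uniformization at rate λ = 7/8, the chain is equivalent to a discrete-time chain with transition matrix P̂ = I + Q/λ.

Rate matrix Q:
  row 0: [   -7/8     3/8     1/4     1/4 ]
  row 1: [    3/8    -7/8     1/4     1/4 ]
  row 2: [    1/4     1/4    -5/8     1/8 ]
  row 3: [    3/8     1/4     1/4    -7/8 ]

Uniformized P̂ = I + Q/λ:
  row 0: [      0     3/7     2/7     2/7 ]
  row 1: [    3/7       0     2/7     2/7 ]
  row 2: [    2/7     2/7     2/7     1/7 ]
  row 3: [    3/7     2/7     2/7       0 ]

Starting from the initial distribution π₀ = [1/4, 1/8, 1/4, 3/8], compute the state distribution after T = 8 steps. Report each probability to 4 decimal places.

t=0: π = [0.2500, 0.1250, 0.2500, 0.3750]
t=1: π = [0.2857, 0.2857, 0.2857, 0.1429]
t=2: π = [0.2653, 0.2449, 0.2857, 0.2041]
t=3: π = [0.2741, 0.2536, 0.2857, 0.1866]
t=4: π = [0.2703, 0.2524, 0.2857, 0.1916]
t=5: π = [0.2719, 0.2522, 0.2857, 0.1902]
t=6: π = [0.2712, 0.2525, 0.2857, 0.1906]
t=7: π = [0.2715, 0.2523, 0.2857, 0.1905]
t=8: π = [0.2714, 0.2524, 0.2857, 0.1905]

π = [0.2714, 0.2524, 0.2857, 0.1905]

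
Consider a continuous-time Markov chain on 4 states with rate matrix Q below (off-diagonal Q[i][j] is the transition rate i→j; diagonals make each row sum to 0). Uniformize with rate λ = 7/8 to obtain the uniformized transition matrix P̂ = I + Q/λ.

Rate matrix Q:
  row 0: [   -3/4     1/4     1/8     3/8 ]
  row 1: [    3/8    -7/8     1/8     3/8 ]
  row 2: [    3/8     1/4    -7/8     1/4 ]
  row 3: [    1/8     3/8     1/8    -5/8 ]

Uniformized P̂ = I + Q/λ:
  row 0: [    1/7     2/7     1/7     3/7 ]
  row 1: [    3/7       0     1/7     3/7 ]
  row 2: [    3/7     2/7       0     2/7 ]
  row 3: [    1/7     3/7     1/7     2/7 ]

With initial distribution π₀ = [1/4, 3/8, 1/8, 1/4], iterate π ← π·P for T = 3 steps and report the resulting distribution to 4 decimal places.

t=0: π = [0.2500, 0.3750, 0.1250, 0.2500]
t=1: π = [0.2857, 0.2143, 0.1250, 0.3750]
t=2: π = [0.2398, 0.2781, 0.1250, 0.3571]
t=3: π = [0.2580, 0.2573, 0.1250, 0.3597]

π = [0.2580, 0.2573, 0.1250, 0.3597]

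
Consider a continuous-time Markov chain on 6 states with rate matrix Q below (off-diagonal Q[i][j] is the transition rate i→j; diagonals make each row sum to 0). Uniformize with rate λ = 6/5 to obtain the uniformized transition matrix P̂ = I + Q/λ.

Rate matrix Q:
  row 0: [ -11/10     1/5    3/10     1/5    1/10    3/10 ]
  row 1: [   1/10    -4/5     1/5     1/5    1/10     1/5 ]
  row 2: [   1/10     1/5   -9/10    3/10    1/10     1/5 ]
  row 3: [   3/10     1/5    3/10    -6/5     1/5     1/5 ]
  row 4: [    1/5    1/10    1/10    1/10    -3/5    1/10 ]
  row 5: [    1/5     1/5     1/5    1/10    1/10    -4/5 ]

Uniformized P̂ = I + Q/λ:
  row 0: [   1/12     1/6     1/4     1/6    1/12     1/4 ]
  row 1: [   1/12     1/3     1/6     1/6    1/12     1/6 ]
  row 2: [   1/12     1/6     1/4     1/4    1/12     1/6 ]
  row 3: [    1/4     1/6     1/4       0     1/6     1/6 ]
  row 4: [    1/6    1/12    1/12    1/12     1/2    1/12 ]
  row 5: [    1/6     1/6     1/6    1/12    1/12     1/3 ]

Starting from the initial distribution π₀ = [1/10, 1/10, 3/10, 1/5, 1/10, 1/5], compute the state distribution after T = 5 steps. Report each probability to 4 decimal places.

t=0: π = [0.1000, 0.1000, 0.3000, 0.2000, 0.1000, 0.2000]
t=1: π = [0.1417, 0.1750, 0.2083, 0.1333, 0.1417, 0.2000]
t=2: π = [0.1340, 0.1840, 0.1951, 0.1333, 0.1535, 0.2000]
t=3: π = [0.1350, 0.1845, 0.1924, 0.1313, 0.1584, 0.1984]
t=4: π = [0.1349, 0.1842, 0.1917, 0.1311, 0.1603, 0.1978]
t=5: π = [0.1350, 0.1840, 0.1915, 0.1310, 0.1610, 0.1975]

π = [0.1350, 0.1840, 0.1915, 0.1310, 0.1610, 0.1975]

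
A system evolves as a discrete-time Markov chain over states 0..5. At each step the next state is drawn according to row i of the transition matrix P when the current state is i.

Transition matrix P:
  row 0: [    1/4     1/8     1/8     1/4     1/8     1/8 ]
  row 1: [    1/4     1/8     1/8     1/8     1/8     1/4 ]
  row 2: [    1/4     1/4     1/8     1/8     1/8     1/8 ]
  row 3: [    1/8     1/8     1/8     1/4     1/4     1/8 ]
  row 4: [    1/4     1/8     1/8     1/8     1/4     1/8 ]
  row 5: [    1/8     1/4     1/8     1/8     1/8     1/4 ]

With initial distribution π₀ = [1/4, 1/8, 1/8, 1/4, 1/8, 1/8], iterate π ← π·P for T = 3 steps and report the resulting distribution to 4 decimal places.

t=0: π = [0.2500, 0.1250, 0.1250, 0.2500, 0.1250, 0.1250]
t=1: π = [0.2031, 0.1563, 0.1250, 0.1875, 0.1719, 0.1563]
t=2: π = [0.2070, 0.1602, 0.1250, 0.1738, 0.1699, 0.1641]
t=3: π = [0.2078, 0.1611, 0.1250, 0.1726, 0.1680, 0.1655]

π = [0.2078, 0.1611, 0.1250, 0.1726, 0.1680, 0.1655]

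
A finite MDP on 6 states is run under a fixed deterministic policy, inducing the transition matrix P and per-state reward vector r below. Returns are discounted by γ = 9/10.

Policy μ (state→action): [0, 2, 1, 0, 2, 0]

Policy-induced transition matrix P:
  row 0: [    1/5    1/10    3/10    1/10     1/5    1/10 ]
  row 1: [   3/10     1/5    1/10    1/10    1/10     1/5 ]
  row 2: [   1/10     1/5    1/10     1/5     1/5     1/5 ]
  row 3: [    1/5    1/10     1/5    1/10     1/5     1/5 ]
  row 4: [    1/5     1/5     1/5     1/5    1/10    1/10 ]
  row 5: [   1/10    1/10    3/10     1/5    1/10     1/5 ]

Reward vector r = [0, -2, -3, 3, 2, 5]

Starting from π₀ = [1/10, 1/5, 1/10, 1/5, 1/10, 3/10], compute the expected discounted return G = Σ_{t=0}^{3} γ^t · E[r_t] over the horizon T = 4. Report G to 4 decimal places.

G = 3.3298

t=0: π = [0.1000, 0.2000, 0.1000, 0.2000, 0.1000, 0.3000], E[r] = 1.6000, γ^t·E[r] = 1.600000, running G = 1.600000
t=1: π = [0.1800, 0.1400, 0.2100, 0.1500, 0.1400, 0.1800], E[r] = 0.7200, γ^t·E[r] = 0.648000, running G = 2.248000
t=2: π = [0.1750, 0.1490, 0.2010, 0.1530, 0.1540, 0.1680], E[r] = 0.7060, γ^t·E[r] = 0.571860, running G = 2.819860
t=3: π = [0.1780, 0.1504, 0.1993, 0.1523, 0.1529, 0.1671], E[r] = 0.6995, γ^t·E[r] = 0.509936, running G = 3.329796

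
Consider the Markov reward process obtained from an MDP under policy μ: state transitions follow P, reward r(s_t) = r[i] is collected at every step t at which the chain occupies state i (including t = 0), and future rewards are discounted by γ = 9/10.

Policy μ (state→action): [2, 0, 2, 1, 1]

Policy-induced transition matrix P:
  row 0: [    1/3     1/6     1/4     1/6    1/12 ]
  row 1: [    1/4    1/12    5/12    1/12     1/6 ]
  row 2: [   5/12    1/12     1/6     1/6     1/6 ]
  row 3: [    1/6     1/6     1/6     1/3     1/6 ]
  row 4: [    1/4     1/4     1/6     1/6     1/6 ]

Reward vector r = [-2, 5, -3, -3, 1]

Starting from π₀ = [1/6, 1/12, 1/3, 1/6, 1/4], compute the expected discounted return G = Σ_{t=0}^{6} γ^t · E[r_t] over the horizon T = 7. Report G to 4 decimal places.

t=0: π = [0.1667, 0.0833, 0.3333, 0.1667, 0.2500], E[r] = -1.1667, γ^t·E[r] = -1.166667, running G = -1.166667
t=1: π = [0.3056, 0.1528, 0.2014, 0.1875, 0.1528], E[r] = -0.8611, γ^t·E[r] = -0.775000, running G = -1.941667
t=2: π = [0.2934, 0.1499, 0.2303, 0.1852, 0.1412], E[r] = -0.9427, γ^t·E[r] = -0.763594, running G = -2.705260
t=3: π = [0.2974, 0.1467, 0.2286, 0.1850, 0.1422], E[r] = -0.9597, γ^t·E[r] = -0.699645, running G = -3.404905
t=4: π = [0.2975, 0.1472, 0.2281, 0.1853, 0.1419], E[r] = -0.9571, γ^t·E[r] = -0.627945, running G = -4.032850
t=5: π = [0.2974, 0.1472, 0.2283, 0.1853, 0.1419], E[r] = -0.9574, γ^t·E[r] = -0.565362, running G = -4.598212
t=6: π = [0.2974, 0.1472, 0.2282, 0.1853, 0.1419], E[r] = -0.9575, γ^t·E[r] = -0.508838, running G = -5.107050

G = -5.1071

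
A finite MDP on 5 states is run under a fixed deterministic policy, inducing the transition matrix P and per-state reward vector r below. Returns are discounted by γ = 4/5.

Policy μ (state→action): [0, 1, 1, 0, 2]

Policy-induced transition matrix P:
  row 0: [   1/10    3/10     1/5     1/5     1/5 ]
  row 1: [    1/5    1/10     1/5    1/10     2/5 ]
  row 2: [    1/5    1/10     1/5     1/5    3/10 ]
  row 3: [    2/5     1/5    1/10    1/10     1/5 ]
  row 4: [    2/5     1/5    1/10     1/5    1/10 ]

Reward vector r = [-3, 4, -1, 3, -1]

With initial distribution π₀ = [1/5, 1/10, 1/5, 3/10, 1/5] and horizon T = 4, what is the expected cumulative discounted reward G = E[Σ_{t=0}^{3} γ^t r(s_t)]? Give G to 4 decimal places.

t=0: π = [0.2000, 0.1000, 0.2000, 0.3000, 0.2000], E[r] = 0.3000, γ^t·E[r] = 0.300000, running G = 0.300000
t=1: π = [0.2800, 0.1900, 0.1500, 0.1600, 0.2200], E[r] = 0.0300, γ^t·E[r] = 0.024000, running G = 0.324000
t=2: π = [0.2480, 0.1940, 0.1620, 0.1650, 0.2310], E[r] = 0.1340, γ^t·E[r] = 0.085760, running G = 0.409760
t=3: π = [0.2544, 0.1892, 0.1604, 0.1641, 0.2319], E[r] = 0.0936, γ^t·E[r] = 0.047923, running G = 0.457683

G = 0.4577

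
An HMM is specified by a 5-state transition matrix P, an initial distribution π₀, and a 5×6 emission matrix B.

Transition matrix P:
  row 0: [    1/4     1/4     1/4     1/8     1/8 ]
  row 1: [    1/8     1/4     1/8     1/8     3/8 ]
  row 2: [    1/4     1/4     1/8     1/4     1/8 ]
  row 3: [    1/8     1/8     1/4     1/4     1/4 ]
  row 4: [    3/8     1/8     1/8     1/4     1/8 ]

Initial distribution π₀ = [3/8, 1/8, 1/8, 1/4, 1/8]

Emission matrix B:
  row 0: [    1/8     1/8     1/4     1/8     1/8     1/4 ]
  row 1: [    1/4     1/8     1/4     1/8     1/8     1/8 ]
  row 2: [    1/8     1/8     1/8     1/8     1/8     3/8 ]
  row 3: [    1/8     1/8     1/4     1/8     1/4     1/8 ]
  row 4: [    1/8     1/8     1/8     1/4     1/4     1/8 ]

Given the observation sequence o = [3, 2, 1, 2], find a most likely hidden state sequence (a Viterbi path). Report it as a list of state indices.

path = [0, 1, 4, 0]

t=0: δ = [4.688e-02, 1.562e-02, 1.562e-02, 3.125e-02, 3.125e-02]  (obs o_0=3)
t=1: δ = [2.930e-03, 2.930e-03, 1.465e-03, 1.953e-03, 9.766e-04]  ψ = [0, 0, 0, 3, 3]  (obs o_1=2)
t=2: δ = [9.155e-05, 9.155e-05, 9.155e-05, 6.104e-05, 1.373e-04]  ψ = [0, 0, 0, 3, 1]  (obs o_2=1)
t=3: δ = [1.287e-05, 5.722e-06, 2.861e-06, 8.583e-06, 4.292e-06]  ψ = [4, 0, 0, 4, 1]  (obs o_3=2)
backtrack: best end state = 0; path = [0, 1, 4, 0]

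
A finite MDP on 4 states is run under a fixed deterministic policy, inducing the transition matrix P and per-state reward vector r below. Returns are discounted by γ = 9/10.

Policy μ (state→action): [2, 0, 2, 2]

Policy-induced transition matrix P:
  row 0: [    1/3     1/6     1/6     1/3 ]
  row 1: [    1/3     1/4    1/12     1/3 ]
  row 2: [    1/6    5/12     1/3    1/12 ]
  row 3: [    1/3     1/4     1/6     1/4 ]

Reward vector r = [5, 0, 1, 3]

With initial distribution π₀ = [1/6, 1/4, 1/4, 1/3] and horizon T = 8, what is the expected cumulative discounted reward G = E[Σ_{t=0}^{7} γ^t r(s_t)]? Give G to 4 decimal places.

t=0: π = [0.1667, 0.2500, 0.2500, 0.3333], E[r] = 2.0833, γ^t·E[r] = 2.083333, running G = 2.083333
t=1: π = [0.2917, 0.2778, 0.1875, 0.2431], E[r] = 2.3750, γ^t·E[r] = 2.137500, running G = 4.220833
t=2: π = [0.3021, 0.2569, 0.1748, 0.2662], E[r] = 2.4838, γ^t·E[r] = 2.011875, running G = 6.232708
t=3: π = [0.3042, 0.2540, 0.1744, 0.2675], E[r] = 2.4978, γ^t·E[r] = 1.820883, running G = 8.053591
t=4: π = [0.3043, 0.2537, 0.1746, 0.2674], E[r] = 2.4983, γ^t·E[r] = 1.639111, running G = 9.692702
t=5: π = [0.3042, 0.2537, 0.1746, 0.2674], E[r] = 2.4980, γ^t·E[r] = 1.475058, running G = 11.167760
t=6: π = [0.3042, 0.2537, 0.1746, 0.2674], E[r] = 2.4980, γ^t·E[r] = 1.327519, running G = 12.495279
t=7: π = [0.3042, 0.2538, 0.1746, 0.2674], E[r] = 2.4980, γ^t·E[r] = 1.194763, running G = 13.690043

G = 13.6900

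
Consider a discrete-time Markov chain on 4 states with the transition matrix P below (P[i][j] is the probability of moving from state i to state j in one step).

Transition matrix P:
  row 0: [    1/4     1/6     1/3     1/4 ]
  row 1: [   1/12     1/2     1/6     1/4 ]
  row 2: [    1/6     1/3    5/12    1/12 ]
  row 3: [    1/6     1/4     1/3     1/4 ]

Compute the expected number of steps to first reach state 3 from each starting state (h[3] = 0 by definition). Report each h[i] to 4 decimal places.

First-step conditioning: h[3] = 0; for i ≠ 3, h[i] = 1 + Σ_k P[i][k]·h[k].
  h[0] = 1 + 1/4·h[0] + 1/6·h[1] + 1/3·h[2]
  h[1] = 1 + 1/12·h[0] + 1/2·h[1] + 1/6·h[2]
  h[2] = 1 + 1/6·h[0] + 1/3·h[1] + 5/12·h[2]
Solving the 3×3 linear system over states ≠ 3 gives exactly h = [276/55, 24/5, 324/55, 0] (h[3] = 0 is the target).

h = [5.0182, 4.8000, 5.8909, 0.0000]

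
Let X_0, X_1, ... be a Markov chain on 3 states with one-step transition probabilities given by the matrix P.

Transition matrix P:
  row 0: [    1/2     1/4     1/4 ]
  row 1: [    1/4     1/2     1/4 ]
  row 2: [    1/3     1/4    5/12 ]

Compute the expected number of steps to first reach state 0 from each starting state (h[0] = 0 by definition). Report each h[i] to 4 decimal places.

First-step conditioning: h[0] = 0; for i ≠ 0, h[i] = 1 + Σ_k P[i][k]·h[k].
  h[1] = 1 + 1/2·h[1] + 1/4·h[2]
  h[2] = 1 + 1/4·h[1] + 5/12·h[2]
Solving the 2×2 linear system over states ≠ 0 gives exactly h = [0, 40/11, 36/11] (h[0] = 0 is the target).

h = [0.0000, 3.6364, 3.2727]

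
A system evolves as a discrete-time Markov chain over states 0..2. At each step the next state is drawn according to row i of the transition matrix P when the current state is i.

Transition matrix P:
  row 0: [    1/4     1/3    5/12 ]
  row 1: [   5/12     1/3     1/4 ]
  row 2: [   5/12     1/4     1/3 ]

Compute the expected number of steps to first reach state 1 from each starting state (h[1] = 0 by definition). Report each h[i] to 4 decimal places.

First-step conditioning: h[1] = 0; for i ≠ 1, h[i] = 1 + Σ_k P[i][k]·h[k].
  h[0] = 1 + 1/4·h[0] + 5/12·h[2]
  h[2] = 1 + 5/12·h[0] + 1/3·h[2]
Solving the 2×2 linear system over states ≠ 1 gives exactly h = [156/47, 0, 168/47] (h[1] = 0 is the target).

h = [3.3191, 0.0000, 3.5745]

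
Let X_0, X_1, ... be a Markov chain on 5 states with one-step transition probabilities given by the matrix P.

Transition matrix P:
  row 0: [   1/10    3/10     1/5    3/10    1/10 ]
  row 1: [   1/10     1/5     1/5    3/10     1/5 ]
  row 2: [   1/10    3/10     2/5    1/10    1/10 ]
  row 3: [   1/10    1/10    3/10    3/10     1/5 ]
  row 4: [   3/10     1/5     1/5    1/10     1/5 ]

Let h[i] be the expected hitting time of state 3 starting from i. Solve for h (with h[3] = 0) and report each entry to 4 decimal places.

h = [4.5045, 4.5946, 5.6306, 0.0000, 5.4955]

First-step conditioning: h[3] = 0; for i ≠ 3, h[i] = 1 + Σ_k P[i][k]·h[k].
  h[0] = 1 + 1/10·h[0] + 3/10·h[1] + 1/5·h[2] + 1/10·h[4]
  h[1] = 1 + 1/10·h[0] + 1/5·h[1] + 1/5·h[2] + 1/5·h[4]
  h[2] = 1 + 1/10·h[0] + 3/10·h[1] + 2/5·h[2] + 1/10·h[4]
  h[4] = 1 + 3/10·h[0] + 1/5·h[1] + 1/5·h[2] + 1/5·h[4]
Solving the 4×4 linear system over states ≠ 3 gives exactly h = [500/111, 170/37, 625/111, 0, 610/111] (h[3] = 0 is the target).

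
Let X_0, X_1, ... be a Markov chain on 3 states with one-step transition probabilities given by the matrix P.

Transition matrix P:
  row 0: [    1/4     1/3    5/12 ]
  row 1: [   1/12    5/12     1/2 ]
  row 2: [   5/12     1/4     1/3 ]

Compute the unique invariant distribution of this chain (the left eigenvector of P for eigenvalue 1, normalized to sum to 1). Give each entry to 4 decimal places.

π = [0.2639, 0.3264, 0.4097]

Balance equations π_j = Σ_i π_i·P[i][j]:
  π_0 = 1/4·π_0 + 1/12·π_1 + 5/12·π_2
  π_1 = 1/3·π_0 + 5/12·π_1 + 1/4·π_2
  normalize: π_0 + π_1 + π_2 = 1
Solving the linear system gives exactly π = [19/72, 47/144, 59/144].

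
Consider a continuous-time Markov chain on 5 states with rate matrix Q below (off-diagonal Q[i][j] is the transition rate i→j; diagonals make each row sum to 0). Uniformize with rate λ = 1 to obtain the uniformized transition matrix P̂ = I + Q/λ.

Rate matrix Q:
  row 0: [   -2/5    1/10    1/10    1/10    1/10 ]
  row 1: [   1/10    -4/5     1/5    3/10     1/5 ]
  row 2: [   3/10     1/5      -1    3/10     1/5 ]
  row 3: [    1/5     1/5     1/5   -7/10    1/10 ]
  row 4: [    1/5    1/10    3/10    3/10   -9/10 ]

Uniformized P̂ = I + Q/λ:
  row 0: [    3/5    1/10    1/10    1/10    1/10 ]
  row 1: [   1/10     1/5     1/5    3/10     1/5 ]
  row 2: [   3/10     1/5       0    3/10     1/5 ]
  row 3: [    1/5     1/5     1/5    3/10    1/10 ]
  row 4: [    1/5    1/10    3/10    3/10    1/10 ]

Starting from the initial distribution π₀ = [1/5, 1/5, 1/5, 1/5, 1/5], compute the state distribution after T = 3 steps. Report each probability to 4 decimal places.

t=0: π = [0.2000, 0.2000, 0.2000, 0.2000, 0.2000]
t=1: π = [0.2800, 0.1600, 0.1600, 0.2600, 0.1400]
t=2: π = [0.3120, 0.1580, 0.1540, 0.2440, 0.1320]
t=3: π = [0.3244, 0.1556, 0.1512, 0.2376, 0.1312]

π = [0.3244, 0.1556, 0.1512, 0.2376, 0.1312]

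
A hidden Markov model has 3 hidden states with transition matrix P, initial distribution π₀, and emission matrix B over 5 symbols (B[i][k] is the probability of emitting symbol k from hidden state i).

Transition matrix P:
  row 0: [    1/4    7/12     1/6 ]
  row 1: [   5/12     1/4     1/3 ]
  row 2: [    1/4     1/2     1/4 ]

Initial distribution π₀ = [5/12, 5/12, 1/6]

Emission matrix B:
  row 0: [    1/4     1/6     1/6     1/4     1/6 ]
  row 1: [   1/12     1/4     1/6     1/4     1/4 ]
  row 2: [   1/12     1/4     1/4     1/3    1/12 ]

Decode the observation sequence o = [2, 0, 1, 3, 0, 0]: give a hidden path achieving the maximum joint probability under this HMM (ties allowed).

t=0: δ = [6.944e-02, 6.944e-02, 4.167e-02]  (obs o_0=2)
t=1: δ = [7.234e-03, 3.376e-03, 1.929e-03]  ψ = [1, 0, 1]  (obs o_1=0)
t=2: δ = [3.014e-04, 1.055e-03, 3.014e-04]  ψ = [0, 0, 0]  (obs o_2=1)
t=3: δ = [1.099e-04, 6.593e-05, 1.172e-04]  ψ = [1, 1, 1]  (obs o_3=3)
t=4: δ = [7.326e-06, 5.342e-06, 2.442e-06]  ψ = [2, 0, 2]  (obs o_4=0)
t=5: δ = [5.564e-07, 3.561e-07, 1.484e-07]  ψ = [1, 0, 1]  (obs o_5=0)
backtrack: best end state = 0; path = [1, 0, 1, 0, 1, 0]

path = [1, 0, 1, 0, 1, 0]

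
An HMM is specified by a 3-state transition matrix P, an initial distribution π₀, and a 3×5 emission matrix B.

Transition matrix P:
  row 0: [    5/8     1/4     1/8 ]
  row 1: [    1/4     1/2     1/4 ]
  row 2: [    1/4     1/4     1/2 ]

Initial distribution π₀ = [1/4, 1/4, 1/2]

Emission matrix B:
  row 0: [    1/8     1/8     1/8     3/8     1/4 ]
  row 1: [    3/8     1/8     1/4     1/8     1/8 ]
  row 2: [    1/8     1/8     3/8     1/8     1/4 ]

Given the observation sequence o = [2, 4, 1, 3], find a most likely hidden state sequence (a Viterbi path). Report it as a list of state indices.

t=0: δ = [3.125e-02, 6.250e-02, 1.875e-01]  (obs o_0=2)
t=1: δ = [1.172e-02, 5.859e-03, 2.344e-02]  ψ = [2, 2, 2]  (obs o_1=4)
t=2: δ = [9.155e-04, 7.324e-04, 1.465e-03]  ψ = [0, 2, 2]  (obs o_2=1)
t=3: δ = [2.146e-04, 4.578e-05, 9.155e-05]  ψ = [0, 1, 2]  (obs o_3=3)
backtrack: best end state = 0; path = [2, 0, 0, 0]

path = [2, 0, 0, 0]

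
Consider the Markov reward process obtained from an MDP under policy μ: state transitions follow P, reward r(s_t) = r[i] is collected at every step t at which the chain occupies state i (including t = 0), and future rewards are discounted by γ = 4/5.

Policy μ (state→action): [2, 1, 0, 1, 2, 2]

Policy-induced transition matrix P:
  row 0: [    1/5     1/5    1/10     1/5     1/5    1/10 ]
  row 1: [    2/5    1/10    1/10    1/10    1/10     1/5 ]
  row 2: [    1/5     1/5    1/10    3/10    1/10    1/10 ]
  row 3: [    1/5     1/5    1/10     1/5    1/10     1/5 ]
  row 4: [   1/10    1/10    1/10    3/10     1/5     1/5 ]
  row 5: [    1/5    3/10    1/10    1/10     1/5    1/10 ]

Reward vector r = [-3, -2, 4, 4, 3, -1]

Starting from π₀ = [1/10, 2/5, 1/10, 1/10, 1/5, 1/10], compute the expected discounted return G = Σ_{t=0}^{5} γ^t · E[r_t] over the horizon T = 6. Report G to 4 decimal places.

G = 1.2881

t=0: π = [0.1000, 0.4000, 0.1000, 0.1000, 0.2000, 0.1000], E[r] = 0.2000, γ^t·E[r] = 0.200000, running G = 0.200000
t=1: π = [0.2600, 0.1500, 0.1000, 0.1800, 0.1400, 0.1700], E[r] = 0.2900, γ^t·E[r] = 0.232000, running G = 0.432000
t=2: π = [0.2160, 0.1880, 0.1000, 0.1920, 0.1570, 0.1470], E[r] = 0.4680, γ^t·E[r] = 0.299520, running G = 0.731520
t=3: π = [0.2219, 0.1802, 0.1000, 0.1922, 0.1520, 0.1537], E[r] = 0.4450, γ^t·E[r] = 0.227840, running G = 0.959360
t=4: π = [0.2208, 0.1822, 0.1000, 0.1918, 0.1528, 0.1524], E[r] = 0.4463, γ^t·E[r] = 0.182788, running G = 1.142148
t=5: π = [0.2212, 0.1818, 0.1000, 0.1918, 0.1526, 0.1527], E[r] = 0.4454, γ^t·E[r] = 0.145962, running G = 1.288110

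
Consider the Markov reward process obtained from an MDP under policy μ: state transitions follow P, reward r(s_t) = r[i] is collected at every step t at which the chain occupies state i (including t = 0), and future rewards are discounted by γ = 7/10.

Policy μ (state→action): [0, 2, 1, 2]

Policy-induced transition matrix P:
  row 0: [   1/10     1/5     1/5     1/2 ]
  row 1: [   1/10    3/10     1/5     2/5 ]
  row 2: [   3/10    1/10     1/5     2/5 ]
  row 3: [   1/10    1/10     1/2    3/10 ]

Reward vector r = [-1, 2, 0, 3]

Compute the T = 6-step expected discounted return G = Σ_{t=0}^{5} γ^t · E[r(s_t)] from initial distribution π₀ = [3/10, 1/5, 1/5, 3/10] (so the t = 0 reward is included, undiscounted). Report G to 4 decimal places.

t=0: π = [0.3000, 0.2000, 0.2000, 0.3000], E[r] = 1.0000, γ^t·E[r] = 1.000000, running G = 1.000000
t=1: π = [0.1400, 0.1700, 0.2900, 0.4000], E[r] = 1.4000, γ^t·E[r] = 0.980000, running G = 1.980000
t=2: π = [0.1580, 0.1480, 0.3200, 0.3740], E[r] = 1.2600, γ^t·E[r] = 0.617400, running G = 2.597400
t=3: π = [0.1640, 0.1454, 0.3122, 0.3784], E[r] = 1.2620, γ^t·E[r] = 0.432866, running G = 3.030266
t=4: π = [0.1624, 0.1455, 0.3135, 0.3786], E[r] = 1.2642, γ^t·E[r] = 0.303534, running G = 3.333800
t=5: π = [0.1627, 0.1453, 0.3136, 0.3784], E[r] = 1.2631, γ^t·E[r] = 0.212296, running G = 3.546096

G = 3.5461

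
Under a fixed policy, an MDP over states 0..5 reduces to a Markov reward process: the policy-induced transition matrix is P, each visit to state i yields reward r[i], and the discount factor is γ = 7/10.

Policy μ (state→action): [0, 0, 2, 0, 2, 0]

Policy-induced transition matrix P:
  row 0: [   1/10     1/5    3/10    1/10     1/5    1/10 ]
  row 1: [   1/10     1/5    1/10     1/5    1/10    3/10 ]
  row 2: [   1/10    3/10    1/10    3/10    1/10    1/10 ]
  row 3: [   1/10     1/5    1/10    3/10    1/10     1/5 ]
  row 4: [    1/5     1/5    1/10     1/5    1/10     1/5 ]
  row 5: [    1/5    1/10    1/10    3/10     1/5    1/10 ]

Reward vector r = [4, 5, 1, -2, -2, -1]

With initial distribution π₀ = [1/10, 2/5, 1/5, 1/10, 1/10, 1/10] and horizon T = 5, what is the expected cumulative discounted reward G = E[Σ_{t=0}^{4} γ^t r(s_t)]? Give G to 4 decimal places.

t=0: π = [0.1000, 0.4000, 0.2000, 0.1000, 0.1000, 0.1000], E[r] = 2.1000, γ^t·E[r] = 2.100000, running G = 2.100000
t=1: π = [0.1200, 0.2100, 0.1200, 0.2300, 0.1200, 0.2000], E[r] = 0.7500, γ^t·E[r] = 0.525000, running G = 2.625000
t=2: π = [0.1320, 0.1920, 0.1240, 0.2430, 0.1320, 0.1770], E[r] = 0.6850, γ^t·E[r] = 0.335650, running G = 2.960650
t=3: π = [0.1309, 0.1947, 0.1264, 0.2412, 0.1309, 0.1759], E[r] = 0.7034, γ^t·E[r] = 0.241266, running G = 3.201916
t=4: π = [0.1307, 0.1951, 0.1262, 0.2413, 0.1307, 0.1762], E[r] = 0.7041, γ^t·E[r] = 0.169059, running G = 3.370975

G = 3.3710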